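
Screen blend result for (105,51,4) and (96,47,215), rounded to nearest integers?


Screen: C = 255 - (255-A)×(255-B)/255, rounded to nearest integer
R: 255 - (255-105)×(255-96)/255 = 255 - 23850/255 ≈ 255 - 93.529 = 161.471 → 161
G: 255 - (255-51)×(255-47)/255 = 255 - 42432/255 ≈ 255 - 166.400 = 88.600 → 89
B: 255 - (255-4)×(255-215)/255 = 255 - 10040/255 ≈ 255 - 39.373 = 215.627 → 216
= RGB(161, 89, 216)


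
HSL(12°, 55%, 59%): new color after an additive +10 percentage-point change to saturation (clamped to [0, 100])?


Original S = 55%
Adjustment = +10 percentage points
New S = 55 + (10) = 65
Clamp to [0, 100] → 65
= HSL(12°, 65%, 59%)


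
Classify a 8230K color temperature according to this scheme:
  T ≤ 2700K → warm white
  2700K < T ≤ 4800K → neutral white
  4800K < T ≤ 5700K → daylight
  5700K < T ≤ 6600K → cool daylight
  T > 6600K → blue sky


Temperature: 8230K
8230K > 6600K → blue sky
Classification: blue sky


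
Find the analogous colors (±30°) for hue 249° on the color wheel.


Base hue: 249°
Left analog: (249 - 30) mod 360 = 219°
Right analog: (249 + 30) mod 360 = 279°
Analogous hues = 219° and 279°


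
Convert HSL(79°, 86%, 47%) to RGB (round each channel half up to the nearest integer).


H=79°, S=0.86, L=0.47
C = (1-|2L-1|)×S = (1-|-0.06|)×0.86 = 0.8084
H' = H/60 = 79/60 ≈ 1.3167; X = C×(1-|H' mod 2 - 1|) ≈ 0.5524
m = L - C/2 = 0.47 - 0.4042 = 0.0658
Sector ⌊H'⌋ = 1 → (R',G',B') = (≈0.5524, 0.8084, 0.0)
RGB = ((R'+m)×255, (G'+m)×255, (B'+m)×255) = (157.6427, 222.921, 16.779)
Round half up → RGB(158, 223, 17)


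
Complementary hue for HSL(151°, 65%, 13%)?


Complement = opposite side of color wheel = hue + 180°
H' = (151 + 180) mod 360 = 331°
S and L unchanged.
= HSL(331°, 65%, 13%)


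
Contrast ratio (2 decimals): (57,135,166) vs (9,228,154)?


Linearize each sRGB channel c=v/255: c/12.92 if c ≤ 0.04045 else ((c+0.055)/1.055)^2.4
L = 0.2126×R_lin + 0.7152×G_lin + 0.0722×B_lin
Color 1 (57,135,166):
  R=57: 57/255≈0.2235 > 0.04045 → ((0.2235+0.055)/1.055)^2.4 ≈ 0.04092
  G=135: 135/255≈0.5294 > 0.04045 → ((0.5294+0.055)/1.055)^2.4 ≈ 0.24228
  B=166: 166/255≈0.6510 > 0.04045 → ((0.6510+0.055)/1.055)^2.4 ≈ 0.38133
  L1 = 0.2126×0.04092 + 0.7152×0.24228 + 0.0722×0.38133 ≈ 0.20951
Color 2 (9,228,154):
  R=9: 9/255≈0.0353 ≤ 0.04045 → 0.0353/12.92 ≈ 0.00273
  G=228: 228/255≈0.8941 > 0.04045 → ((0.8941+0.055)/1.055)^2.4 ≈ 0.77582
  B=154: 154/255≈0.6039 > 0.04045 → ((0.6039+0.055)/1.055)^2.4 ≈ 0.32314
  L2 = 0.2126×0.00273 + 0.7152×0.77582 + 0.0722×0.32314 ≈ 0.57878
Lighter = 0.57878, Darker = 0.20951
Ratio = (L_lighter + 0.05) / (L_darker + 0.05)
Ratio = (0.57878 + 0.05) / (0.20951 + 0.05) = 0.62878 / 0.25951 ≈ 2.4230
Ratio ≈ 2.42:1


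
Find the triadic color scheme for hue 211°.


Triadic: equally spaced at 120° intervals
H1 = 211°
H2 = (211 + 120) mod 360 = 331°
H3 = (211 + 240) mod 360 = 91°
Triadic = 211°, 331°, 91°


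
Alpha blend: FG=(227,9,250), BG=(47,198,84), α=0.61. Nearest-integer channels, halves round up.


C = α×F + (1-α)×B, with 1-α = 0.39
R: 0.61×227 + 0.39×47 = 138.47 + 18.33 = 156.80 → 157
G: 0.61×9 + 0.39×198 = 5.49 + 77.22 = 82.71 → 83
B: 0.61×250 + 0.39×84 = 152.50 + 32.76 = 185.26 → 185
= RGB(157, 83, 185)


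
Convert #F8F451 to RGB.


F8 → 248 (R)
F4 → 244 (G)
51 → 81 (B)
= RGB(248, 244, 81)


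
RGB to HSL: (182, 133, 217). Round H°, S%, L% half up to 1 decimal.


Normalize: R'=182/255≈0.7137, G'=133/255≈0.5216, B'=217/255≈0.8510
Max=217/255, Min=133/255, Δ=Max-Min=84/255
L = (Max+Min)/2 = (217+133)/510 = 350/510 = 0.68627… → L = 68.6%
L > 0.5 → S = Δ/(2-Max-Min) = 84/(510-217-133) = 84/160 = 0.525 → S = 52.5%
(the 1/255 factors cancel in S and H, so raw channel differences can be used)
Max is B' → H = 60 × ((R-G)/Δ + 4) = 60 × ((182-133)/84 + 4)
  49/84 + 4 = 0.5833… + 4 = 4.5833…
  H = 60 × 4.5833… = 275° → H = 275.0°
= HSL(275.0°, 52.5%, 68.6%)


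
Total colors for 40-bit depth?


Colors = 2^bits = 2^40
= 1,099,511,627,776 colors


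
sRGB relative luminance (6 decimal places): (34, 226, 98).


Linearize each channel (sRGB transfer function): c = v/255; c_lin = c/12.92 if c ≤ 0.04045, else ((c+0.055)/1.055)^2.4
  R: 34/255 ≈ 0.133333 > 0.04045 → ((0.133333+0.055)/1.055)^2.4 ≈ 0.015996
  G: 226/255 ≈ 0.886275 > 0.04045 → ((0.886275+0.055)/1.055)^2.4 ≈ 0.760525
  B: 98/255 ≈ 0.384314 > 0.04045 → ((0.384314+0.055)/1.055)^2.4 ≈ 0.122139
R_lin = 0.015996, G_lin = 0.760525, B_lin = 0.122139
L = 0.2126×R + 0.7152×G + 0.0722×B
L = 0.2126×0.015996 + 0.7152×0.760525 + 0.0722×0.122139
L ≈ 0.556146


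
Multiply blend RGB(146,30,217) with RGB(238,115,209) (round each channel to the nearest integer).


Multiply: C = A×B/255, rounded to nearest integer
R: 146×238/255 = 34748/255 ≈ 136.267 → 136
G: 30×115/255 = 3450/255 ≈ 13.529 → 14
B: 217×209/255 = 45353/255 ≈ 177.855 → 178
= RGB(136, 14, 178)


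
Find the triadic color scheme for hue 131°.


Triadic: equally spaced at 120° intervals
H1 = 131°
H2 = (131 + 120) mod 360 = 251°
H3 = (131 + 240) mod 360 = 11°
Triadic = 131°, 251°, 11°


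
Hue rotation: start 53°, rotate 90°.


New hue = (H + rotation) mod 360
New hue = (53 + 90) mod 360
= 143 mod 360
= 143°


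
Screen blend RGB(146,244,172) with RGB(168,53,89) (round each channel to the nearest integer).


Screen: C = 255 - (255-A)×(255-B)/255, rounded to nearest integer
R: 255 - (255-146)×(255-168)/255 = 255 - 9483/255 ≈ 255 - 37.188 = 217.812 → 218
G: 255 - (255-244)×(255-53)/255 = 255 - 2222/255 ≈ 255 - 8.714 = 246.286 → 246
B: 255 - (255-172)×(255-89)/255 = 255 - 13778/255 ≈ 255 - 54.031 = 200.969 → 201
= RGB(218, 246, 201)


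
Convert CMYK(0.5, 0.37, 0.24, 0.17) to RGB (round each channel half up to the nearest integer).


R = 255 × (1-C) × (1-K) = 255 × 0.50 × 0.83 = 105.825 → 106
G = 255 × (1-M) × (1-K) = 255 × 0.63 × 0.83 = 133.3395 → 133
B = 255 × (1-Y) × (1-K) = 255 × 0.76 × 0.83 = 160.854 → 161
= RGB(106, 133, 161)


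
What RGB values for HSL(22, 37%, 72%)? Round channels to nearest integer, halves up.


H=22°, S=0.37, L=0.72
C = (1-|2L-1|)×S = (1-|0.44|)×0.37 = 0.2072
H' = H/60 = 22/60 ≈ 0.3667; X = C×(1-|H' mod 2 - 1|) ≈ 0.0760
m = L - C/2 = 0.72 - 0.1036 = 0.6164
Sector ⌊H'⌋ = 0 → (R',G',B') = (0.2072, ≈0.0760, 0.0)
RGB = ((R'+m)×255, (G'+m)×255, (B'+m)×255) = (210.018, 176.5552, 157.182)
Round half up → RGB(210, 177, 157)


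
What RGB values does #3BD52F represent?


3B → 59 (R)
D5 → 213 (G)
2F → 47 (B)
= RGB(59, 213, 47)


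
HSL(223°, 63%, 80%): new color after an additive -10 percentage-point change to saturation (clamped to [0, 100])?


Original S = 63%
Adjustment = -10 percentage points
New S = 63 + (-10) = 53
Clamp to [0, 100] → 53
= HSL(223°, 53%, 80%)


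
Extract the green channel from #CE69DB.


Color: #CE69DB
R = CE = 206
G = 69 = 105
B = DB = 219
Green = 105


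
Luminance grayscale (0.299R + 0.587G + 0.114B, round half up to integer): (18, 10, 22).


Gray = 0.299×R + 0.587×G + 0.114×B
Gray = 0.299×18 + 0.587×10 + 0.114×22
Gray = 5.382 + 5.870 + 2.508
Gray = 13.760 → round half up → 14
Gray = 14


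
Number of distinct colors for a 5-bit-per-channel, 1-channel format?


Total bits = 5 bits/channel × 1 channels = 5 bits
Distinct colors = 2^5
= 32 colors


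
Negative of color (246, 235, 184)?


Invert: (255-R, 255-G, 255-B)
R: 255-246 = 9
G: 255-235 = 20
B: 255-184 = 71
= RGB(9, 20, 71)


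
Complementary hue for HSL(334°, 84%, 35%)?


Complement = opposite side of color wheel = hue + 180°
H' = (334 + 180) mod 360 = 154°
S and L unchanged.
= HSL(154°, 84%, 35%)


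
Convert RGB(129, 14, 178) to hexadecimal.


R = 129 → 81 (hex)
G = 14 → 0E (hex)
B = 178 → B2 (hex)
Hex = #810EB2


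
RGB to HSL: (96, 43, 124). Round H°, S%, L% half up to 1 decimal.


Normalize: R'=96/255≈0.3765, G'=43/255≈0.1686, B'=124/255≈0.4863
Max=124/255, Min=43/255, Δ=Max-Min=81/255
L = (Max+Min)/2 = (124+43)/510 = 167/510 = 0.32745… → L = 32.7%
L ≤ 0.5 → S = Δ/(Max+Min) = 81/(124+43) = 81/167 = 0.48502… → S = 48.5%
(the 1/255 factors cancel in S and H, so raw channel differences can be used)
Max is B' → H = 60 × ((R-G)/Δ + 4) = 60 × ((96-43)/81 + 4)
  53/81 + 4 = 0.6543… + 4 = 4.6543…
  H = 60 × 4.6543… = 279.259…° → H = 279.3°
= HSL(279.3°, 48.5%, 32.7%)


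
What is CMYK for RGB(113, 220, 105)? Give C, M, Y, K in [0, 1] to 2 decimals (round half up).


R'=113/255≈0.4431, G'=220/255≈0.8627, B'=105/255≈0.4118
K = 1 - max(R',G',B') = 1 - 220/255 = 35/255 = 0.13725… → 0.14
(1-R'-K)/(1-K) simplifies to (max-R)/max with max = 220:
C = (220-113)/220 = 107/220 = 0.48636… → 0.49
M = (220-220)/220 = 0/220 = 0 → 0.00
Y = (220-105)/220 = 115/220 = 0.52272… → 0.52
= CMYK(0.49, 0.00, 0.52, 0.14)


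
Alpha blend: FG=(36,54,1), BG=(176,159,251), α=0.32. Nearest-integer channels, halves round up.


C = α×F + (1-α)×B, with 1-α = 0.68
R: 0.32×36 + 0.68×176 = 11.52 + 119.68 = 131.20 → 131
G: 0.32×54 + 0.68×159 = 17.28 + 108.12 = 125.40 → 125
B: 0.32×1 + 0.68×251 = 0.32 + 170.68 = 171.00 → 171
= RGB(131, 125, 171)


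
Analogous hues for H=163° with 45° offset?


Base hue: 163°
Left analog: (163 - 45) mod 360 = 118°
Right analog: (163 + 45) mod 360 = 208°
Analogous hues = 118° and 208°


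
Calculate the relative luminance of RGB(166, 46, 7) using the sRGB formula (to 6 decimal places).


Linearize each channel (sRGB transfer function): c = v/255; c_lin = c/12.92 if c ≤ 0.04045, else ((c+0.055)/1.055)^2.4
  R: 166/255 ≈ 0.650980 > 0.04045 → ((0.650980+0.055)/1.055)^2.4 ≈ 0.381326
  G: 46/255 ≈ 0.180392 > 0.04045 → ((0.180392+0.055)/1.055)^2.4 ≈ 0.027321
  B: 7/255 ≈ 0.027451 ≤ 0.04045 → 0.027451/12.92 ≈ 0.002125
R_lin = 0.381326, G_lin = 0.027321, B_lin = 0.002125
L = 0.2126×R + 0.7152×G + 0.0722×B
L = 0.2126×0.381326 + 0.7152×0.027321 + 0.0722×0.002125
L ≈ 0.100763


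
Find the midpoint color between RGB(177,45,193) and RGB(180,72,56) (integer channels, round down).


Midpoint: each channel = ⌊(C₁+C₂)/2⌋
R: ⌊(177+180)/2⌋ = 178
G: ⌊(45+72)/2⌋ = 58
B: ⌊(193+56)/2⌋ = 124
= RGB(178, 58, 124)


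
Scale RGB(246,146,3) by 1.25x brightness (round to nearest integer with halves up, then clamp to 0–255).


Multiply each channel by 1.25, round half up, clamp to [0, 255]
R: 246×1.25 = 307.5 → round → 308 → clamp → 255
G: 146×1.25 = 182.5 → round → 183
B: 3×1.25 = 3.75 → round → 4
= RGB(255, 183, 4)


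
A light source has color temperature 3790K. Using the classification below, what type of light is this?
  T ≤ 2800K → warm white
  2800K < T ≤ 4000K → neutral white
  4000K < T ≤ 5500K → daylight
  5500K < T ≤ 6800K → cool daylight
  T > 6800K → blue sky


Temperature: 3790K
2800K < 3790K ≤ 4000K → neutral white
Classification: neutral white


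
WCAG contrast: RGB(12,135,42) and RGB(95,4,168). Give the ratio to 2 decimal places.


Linearize each sRGB channel c=v/255: c/12.92 if c ≤ 0.04045 else ((c+0.055)/1.055)^2.4
L = 0.2126×R_lin + 0.7152×G_lin + 0.0722×B_lin
Color 1 (12,135,42):
  R=12: 12/255≈0.0471 > 0.04045 → ((0.0471+0.055)/1.055)^2.4 ≈ 0.00368
  G=135: 135/255≈0.5294 > 0.04045 → ((0.5294+0.055)/1.055)^2.4 ≈ 0.24228
  B=42: 42/255≈0.1647 > 0.04045 → ((0.1647+0.055)/1.055)^2.4 ≈ 0.02315
  L1 = 0.2126×0.00368 + 0.7152×0.24228 + 0.0722×0.02315 ≈ 0.17573
Color 2 (95,4,168):
  R=95: 95/255≈0.3725 > 0.04045 → ((0.3725+0.055)/1.055)^2.4 ≈ 0.11444
  G=4: 4/255≈0.0157 ≤ 0.04045 → 0.0157/12.92 ≈ 0.00121
  B=168: 168/255≈0.6588 > 0.04045 → ((0.6588+0.055)/1.055)^2.4 ≈ 0.39157
  L2 = 0.2126×0.11444 + 0.7152×0.00121 + 0.0722×0.39157 ≈ 0.05347
Lighter = 0.17573, Darker = 0.05347
Ratio = (L_lighter + 0.05) / (L_darker + 0.05)
Ratio = (0.17573 + 0.05) / (0.05347 + 0.05) = 0.22573 / 0.10347 ≈ 2.1816
Ratio ≈ 2.18:1


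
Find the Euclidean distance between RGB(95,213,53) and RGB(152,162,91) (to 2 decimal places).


d = √[(R₁-R₂)² + (G₁-G₂)² + (B₁-B₂)²]
d = √[(95-152)² + (213-162)² + (53-91)²]
d = √[3249 + 2601 + 1444]
d = √7294
d ≈ 85.40


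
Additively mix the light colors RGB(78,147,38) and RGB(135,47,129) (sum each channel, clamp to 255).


Additive: each channel = min(255, C₁+C₂)
R: 78+135 = 213 → 213
G: 147+47 = 194 → 194
B: 38+129 = 167 → 167
= RGB(213, 194, 167)


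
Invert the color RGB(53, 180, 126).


Invert: (255-R, 255-G, 255-B)
R: 255-53 = 202
G: 255-180 = 75
B: 255-126 = 129
= RGB(202, 75, 129)


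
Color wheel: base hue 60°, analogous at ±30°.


Base hue: 60°
Left analog: (60 - 30) mod 360 = 30°
Right analog: (60 + 30) mod 360 = 90°
Analogous hues = 30° and 90°


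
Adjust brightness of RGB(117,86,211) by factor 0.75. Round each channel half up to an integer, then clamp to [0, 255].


Multiply each channel by 0.75, round half up, clamp to [0, 255]
R: 117×0.75 = 87.75 → round → 88
G: 86×0.75 = 64.5 → round → 65
B: 211×0.75 = 158.25 → round → 158
= RGB(88, 65, 158)


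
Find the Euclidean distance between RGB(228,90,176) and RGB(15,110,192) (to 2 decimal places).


d = √[(R₁-R₂)² + (G₁-G₂)² + (B₁-B₂)²]
d = √[(228-15)² + (90-110)² + (176-192)²]
d = √[45369 + 400 + 256]
d = √46025
d ≈ 214.53


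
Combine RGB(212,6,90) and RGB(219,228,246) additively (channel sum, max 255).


Additive: each channel = min(255, C₁+C₂)
R: 212+219 = 431 → 255
G: 6+228 = 234 → 234
B: 90+246 = 336 → 255
= RGB(255, 234, 255)


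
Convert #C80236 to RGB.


C8 → 200 (R)
02 → 2 (G)
36 → 54 (B)
= RGB(200, 2, 54)


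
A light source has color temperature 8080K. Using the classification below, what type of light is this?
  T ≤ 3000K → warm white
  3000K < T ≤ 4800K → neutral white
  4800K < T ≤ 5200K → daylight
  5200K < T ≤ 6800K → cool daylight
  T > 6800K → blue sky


Temperature: 8080K
8080K > 6800K → blue sky
Classification: blue sky


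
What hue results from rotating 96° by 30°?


New hue = (H + rotation) mod 360
New hue = (96 + 30) mod 360
= 126 mod 360
= 126°


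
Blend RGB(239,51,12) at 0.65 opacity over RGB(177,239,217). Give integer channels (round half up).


C = α×F + (1-α)×B, with 1-α = 0.35
R: 0.65×239 + 0.35×177 = 155.35 + 61.95 = 217.30 → 217
G: 0.65×51 + 0.35×239 = 33.15 + 83.65 = 116.80 → 117
B: 0.65×12 + 0.35×217 = 7.80 + 75.95 = 83.75 → 84
= RGB(217, 117, 84)


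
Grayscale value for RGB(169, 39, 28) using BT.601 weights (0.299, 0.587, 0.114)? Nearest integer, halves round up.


Gray = 0.299×R + 0.587×G + 0.114×B
Gray = 0.299×169 + 0.587×39 + 0.114×28
Gray = 50.531 + 22.893 + 3.192
Gray = 76.616 → round half up → 77
Gray = 77


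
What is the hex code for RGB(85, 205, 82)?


R = 85 → 55 (hex)
G = 205 → CD (hex)
B = 82 → 52 (hex)
Hex = #55CD52


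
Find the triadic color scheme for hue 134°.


Triadic: equally spaced at 120° intervals
H1 = 134°
H2 = (134 + 120) mod 360 = 254°
H3 = (134 + 240) mod 360 = 14°
Triadic = 134°, 254°, 14°


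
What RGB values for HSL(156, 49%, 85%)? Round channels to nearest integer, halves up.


H=156°, S=0.49, L=0.85
C = (1-|2L-1|)×S = (1-|0.70|)×0.49 = 0.147
H' = H/60 = 156/60 ≈ 2.6000; X = C×(1-|H' mod 2 - 1|) = 0.0882
m = L - C/2 = 0.85 - 0.0735 = 0.7765
Sector ⌊H'⌋ = 2 → (R',G',B') = (0.0, 0.147, 0.0882)
RGB = ((R'+m)×255, (G'+m)×255, (B'+m)×255) = (198.0075, 235.4925, 220.4985)
Round half up → RGB(198, 235, 220)


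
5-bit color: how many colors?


Colors = 2^bits = 2^5
= 32 colors


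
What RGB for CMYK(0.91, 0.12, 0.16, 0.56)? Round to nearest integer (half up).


R = 255 × (1-C) × (1-K) = 255 × 0.09 × 0.44 = 10.098 → 10
G = 255 × (1-M) × (1-K) = 255 × 0.88 × 0.44 = 98.736 → 99
B = 255 × (1-Y) × (1-K) = 255 × 0.84 × 0.44 = 94.248 → 94
= RGB(10, 99, 94)


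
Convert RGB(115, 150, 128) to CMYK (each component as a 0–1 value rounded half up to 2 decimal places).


R'=115/255≈0.4510, G'=150/255≈0.5882, B'=128/255≈0.5020
K = 1 - max(R',G',B') = 1 - 150/255 = 105/255 = 0.41176… → 0.41
(1-R'-K)/(1-K) simplifies to (max-R)/max with max = 150:
C = (150-115)/150 = 35/150 = 0.23333… → 0.23
M = (150-150)/150 = 0/150 = 0 → 0.00
Y = (150-128)/150 = 22/150 = 0.14666… → 0.15
= CMYK(0.23, 0.00, 0.15, 0.41)


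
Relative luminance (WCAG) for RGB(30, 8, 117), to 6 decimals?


Linearize each channel (sRGB transfer function): c = v/255; c_lin = c/12.92 if c ≤ 0.04045, else ((c+0.055)/1.055)^2.4
  R: 30/255 ≈ 0.117647 > 0.04045 → ((0.117647+0.055)/1.055)^2.4 ≈ 0.012983
  G: 8/255 ≈ 0.031373 ≤ 0.04045 → 0.031373/12.92 ≈ 0.002428
  B: 117/255 ≈ 0.458824 > 0.04045 → ((0.458824+0.055)/1.055)^2.4 ≈ 0.177888
R_lin = 0.012983, G_lin = 0.002428, B_lin = 0.177888
L = 0.2126×R + 0.7152×G + 0.0722×B
L = 0.2126×0.012983 + 0.7152×0.002428 + 0.0722×0.177888
L ≈ 0.017340


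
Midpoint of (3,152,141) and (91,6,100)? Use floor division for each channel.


Midpoint: each channel = ⌊(C₁+C₂)/2⌋
R: ⌊(3+91)/2⌋ = 47
G: ⌊(152+6)/2⌋ = 79
B: ⌊(141+100)/2⌋ = 120
= RGB(47, 79, 120)


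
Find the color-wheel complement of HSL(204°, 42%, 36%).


Complement = opposite side of color wheel = hue + 180°
H' = (204 + 180) mod 360 = 24°
S and L unchanged.
= HSL(24°, 42%, 36%)


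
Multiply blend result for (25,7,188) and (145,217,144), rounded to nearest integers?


Multiply: C = A×B/255, rounded to nearest integer
R: 25×145/255 = 3625/255 ≈ 14.216 → 14
G: 7×217/255 = 1519/255 ≈ 5.957 → 6
B: 188×144/255 = 27072/255 ≈ 106.165 → 106
= RGB(14, 6, 106)


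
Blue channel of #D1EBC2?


Color: #D1EBC2
R = D1 = 209
G = EB = 235
B = C2 = 194
Blue = 194


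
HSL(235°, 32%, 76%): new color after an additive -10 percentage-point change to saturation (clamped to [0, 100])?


Original S = 32%
Adjustment = -10 percentage points
New S = 32 + (-10) = 22
Clamp to [0, 100] → 22
= HSL(235°, 22%, 76%)


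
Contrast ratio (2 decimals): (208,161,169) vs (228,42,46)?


Linearize each sRGB channel c=v/255: c/12.92 if c ≤ 0.04045 else ((c+0.055)/1.055)^2.4
L = 0.2126×R_lin + 0.7152×G_lin + 0.0722×B_lin
Color 1 (208,161,169):
  R=208: 208/255≈0.8157 > 0.04045 → ((0.8157+0.055)/1.055)^2.4 ≈ 0.63076
  G=161: 161/255≈0.6314 > 0.04045 → ((0.6314+0.055)/1.055)^2.4 ≈ 0.35640
  B=169: 169/255≈0.6627 > 0.04045 → ((0.6627+0.055)/1.055)^2.4 ≈ 0.39676
  L1 = 0.2126×0.63076 + 0.7152×0.35640 + 0.0722×0.39676 ≈ 0.41764
Color 2 (228,42,46):
  R=228: 228/255≈0.8941 > 0.04045 → ((0.8941+0.055)/1.055)^2.4 ≈ 0.77582
  G=42: 42/255≈0.1647 > 0.04045 → ((0.1647+0.055)/1.055)^2.4 ≈ 0.02315
  B=46: 46/255≈0.1804 > 0.04045 → ((0.1804+0.055)/1.055)^2.4 ≈ 0.02732
  L2 = 0.2126×0.77582 + 0.7152×0.02315 + 0.0722×0.02732 ≈ 0.18347
Lighter = 0.41764, Darker = 0.18347
Ratio = (L_lighter + 0.05) / (L_darker + 0.05)
Ratio = (0.41764 + 0.05) / (0.18347 + 0.05) = 0.46764 / 0.23347 ≈ 2.0030
Ratio ≈ 2.00:1


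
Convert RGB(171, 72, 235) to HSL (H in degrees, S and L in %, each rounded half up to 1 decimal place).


Normalize: R'=171/255≈0.6706, G'=72/255≈0.2824, B'=235/255≈0.9216
Max=235/255, Min=72/255, Δ=Max-Min=163/255
L = (Max+Min)/2 = (235+72)/510 = 307/510 = 0.60196… → L = 60.2%
L > 0.5 → S = Δ/(2-Max-Min) = 163/(510-235-72) = 163/203 = 0.80295… → S = 80.3%
(the 1/255 factors cancel in S and H, so raw channel differences can be used)
Max is B' → H = 60 × ((R-G)/Δ + 4) = 60 × ((171-72)/163 + 4)
  99/163 + 4 = 0.6073… + 4 = 4.6073…
  H = 60 × 4.6073… = 276.441…° → H = 276.4°
= HSL(276.4°, 80.3%, 60.2%)


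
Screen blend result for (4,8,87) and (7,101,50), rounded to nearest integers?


Screen: C = 255 - (255-A)×(255-B)/255, rounded to nearest integer
R: 255 - (255-4)×(255-7)/255 = 255 - 62248/255 ≈ 255 - 244.110 = 10.890 → 11
G: 255 - (255-8)×(255-101)/255 = 255 - 38038/255 ≈ 255 - 149.169 = 105.831 → 106
B: 255 - (255-87)×(255-50)/255 = 255 - 34440/255 ≈ 255 - 135.059 = 119.941 → 120
= RGB(11, 106, 120)


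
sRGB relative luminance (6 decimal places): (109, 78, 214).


Linearize each channel (sRGB transfer function): c = v/255; c_lin = c/12.92 if c ≤ 0.04045, else ((c+0.055)/1.055)^2.4
  R: 109/255 ≈ 0.427451 > 0.04045 → ((0.427451+0.055)/1.055)^2.4 ≈ 0.152926
  G: 78/255 ≈ 0.305882 > 0.04045 → ((0.305882+0.055)/1.055)^2.4 ≈ 0.076185
  B: 214/255 ≈ 0.839216 > 0.04045 → ((0.839216+0.055)/1.055)^2.4 ≈ 0.672443
R_lin = 0.152926, G_lin = 0.076185, B_lin = 0.672443
L = 0.2126×R + 0.7152×G + 0.0722×B
L = 0.2126×0.152926 + 0.7152×0.076185 + 0.0722×0.672443
L ≈ 0.135550


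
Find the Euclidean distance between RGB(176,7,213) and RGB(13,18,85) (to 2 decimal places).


d = √[(R₁-R₂)² + (G₁-G₂)² + (B₁-B₂)²]
d = √[(176-13)² + (7-18)² + (213-85)²]
d = √[26569 + 121 + 16384]
d = √43074
d ≈ 207.54


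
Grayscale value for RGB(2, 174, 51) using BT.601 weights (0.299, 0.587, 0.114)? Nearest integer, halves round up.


Gray = 0.299×R + 0.587×G + 0.114×B
Gray = 0.299×2 + 0.587×174 + 0.114×51
Gray = 0.598 + 102.138 + 5.814
Gray = 108.550 → round half up → 109
Gray = 109


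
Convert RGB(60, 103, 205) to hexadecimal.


R = 60 → 3C (hex)
G = 103 → 67 (hex)
B = 205 → CD (hex)
Hex = #3C67CD


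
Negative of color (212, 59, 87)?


Invert: (255-R, 255-G, 255-B)
R: 255-212 = 43
G: 255-59 = 196
B: 255-87 = 168
= RGB(43, 196, 168)


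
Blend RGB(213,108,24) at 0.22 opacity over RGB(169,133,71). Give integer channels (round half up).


C = α×F + (1-α)×B, with 1-α = 0.78
R: 0.22×213 + 0.78×169 = 46.86 + 131.82 = 178.68 → 179
G: 0.22×108 + 0.78×133 = 23.76 + 103.74 = 127.50 → 128
B: 0.22×24 + 0.78×71 = 5.28 + 55.38 = 60.66 → 61
= RGB(179, 128, 61)


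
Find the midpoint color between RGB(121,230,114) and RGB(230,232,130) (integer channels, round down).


Midpoint: each channel = ⌊(C₁+C₂)/2⌋
R: ⌊(121+230)/2⌋ = 175
G: ⌊(230+232)/2⌋ = 231
B: ⌊(114+130)/2⌋ = 122
= RGB(175, 231, 122)


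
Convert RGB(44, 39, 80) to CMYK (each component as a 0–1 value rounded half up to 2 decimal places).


R'=44/255≈0.1725, G'=39/255≈0.1529, B'=80/255≈0.3137
K = 1 - max(R',G',B') = 1 - 80/255 = 175/255 = 0.68627… → 0.69
(1-R'-K)/(1-K) simplifies to (max-R)/max with max = 80:
C = (80-44)/80 = 36/80 = 0.45 → 0.45
M = (80-39)/80 = 41/80 = 0.5125 → 0.51
Y = (80-80)/80 = 0/80 = 0 → 0.00
= CMYK(0.45, 0.51, 0.00, 0.69)


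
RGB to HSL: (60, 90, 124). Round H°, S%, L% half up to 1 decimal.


Normalize: R'=60/255≈0.2353, G'=90/255≈0.3529, B'=124/255≈0.4863
Max=124/255, Min=60/255, Δ=Max-Min=64/255
L = (Max+Min)/2 = (124+60)/510 = 184/510 = 0.36078… → L = 36.1%
L ≤ 0.5 → S = Δ/(Max+Min) = 64/(124+60) = 64/184 = 0.34782… → S = 34.8%
(the 1/255 factors cancel in S and H, so raw channel differences can be used)
Max is B' → H = 60 × ((R-G)/Δ + 4) = 60 × ((60-90)/64 + 4)
  -30/64 + 4 = -0.4687… + 4 = 3.5312…
  H = 60 × 3.5312… = 211.875° → H = 211.9°
= HSL(211.9°, 34.8%, 36.1%)


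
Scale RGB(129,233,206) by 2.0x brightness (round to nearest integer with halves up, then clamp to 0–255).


Multiply each channel by 2.0, round half up, clamp to [0, 255]
R: 129×2.0 = 258 → clamp → 255
G: 233×2.0 = 466 → clamp → 255
B: 206×2.0 = 412 → clamp → 255
= RGB(255, 255, 255)


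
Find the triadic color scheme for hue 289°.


Triadic: equally spaced at 120° intervals
H1 = 289°
H2 = (289 + 120) mod 360 = 49°
H3 = (289 + 240) mod 360 = 169°
Triadic = 289°, 49°, 169°


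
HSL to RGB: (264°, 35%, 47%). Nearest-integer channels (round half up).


H=264°, S=0.35, L=0.47
C = (1-|2L-1|)×S = (1-|-0.06|)×0.35 = 0.329
H' = H/60 = 264/60 ≈ 4.4000; X = C×(1-|H' mod 2 - 1|) = 0.1316
m = L - C/2 = 0.47 - 0.1645 = 0.3055
Sector ⌊H'⌋ = 4 → (R',G',B') = (0.1316, 0.0, 0.329)
RGB = ((R'+m)×255, (G'+m)×255, (B'+m)×255) = (111.4605, 77.9025, 161.7975)
Round half up → RGB(111, 78, 162)


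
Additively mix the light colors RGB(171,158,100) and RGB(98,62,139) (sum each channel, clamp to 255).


Additive: each channel = min(255, C₁+C₂)
R: 171+98 = 269 → 255
G: 158+62 = 220 → 220
B: 100+139 = 239 → 239
= RGB(255, 220, 239)


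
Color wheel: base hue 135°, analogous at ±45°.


Base hue: 135°
Left analog: (135 - 45) mod 360 = 90°
Right analog: (135 + 45) mod 360 = 180°
Analogous hues = 90° and 180°


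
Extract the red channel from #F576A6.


Color: #F576A6
R = F5 = 245
G = 76 = 118
B = A6 = 166
Red = 245


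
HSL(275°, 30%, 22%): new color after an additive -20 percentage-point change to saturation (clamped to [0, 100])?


Original S = 30%
Adjustment = -20 percentage points
New S = 30 + (-20) = 10
Clamp to [0, 100] → 10
= HSL(275°, 10%, 22%)


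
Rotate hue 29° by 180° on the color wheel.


New hue = (H + rotation) mod 360
New hue = (29 + 180) mod 360
= 209 mod 360
= 209°


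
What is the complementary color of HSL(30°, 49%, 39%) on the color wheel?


Complement = opposite side of color wheel = hue + 180°
H' = (30 + 180) mod 360 = 210°
S and L unchanged.
= HSL(210°, 49%, 39%)


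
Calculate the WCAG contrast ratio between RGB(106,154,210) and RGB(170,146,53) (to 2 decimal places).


Linearize each sRGB channel c=v/255: c/12.92 if c ≤ 0.04045 else ((c+0.055)/1.055)^2.4
L = 0.2126×R_lin + 0.7152×G_lin + 0.0722×B_lin
Color 1 (106,154,210):
  R=106: 106/255≈0.4157 > 0.04045 → ((0.4157+0.055)/1.055)^2.4 ≈ 0.14413
  G=154: 154/255≈0.6039 > 0.04045 → ((0.6039+0.055)/1.055)^2.4 ≈ 0.32314
  B=210: 210/255≈0.8235 > 0.04045 → ((0.8235+0.055)/1.055)^2.4 ≈ 0.64448
  L1 = 0.2126×0.14413 + 0.7152×0.32314 + 0.0722×0.64448 ≈ 0.30829
Color 2 (170,146,53):
  R=170: 170/255≈0.6667 > 0.04045 → ((0.6667+0.055)/1.055)^2.4 ≈ 0.40198
  G=146: 146/255≈0.5725 > 0.04045 → ((0.5725+0.055)/1.055)^2.4 ≈ 0.28744
  B=53: 53/255≈0.2078 > 0.04045 → ((0.2078+0.055)/1.055)^2.4 ≈ 0.03560
  L2 = 0.2126×0.40198 + 0.7152×0.28744 + 0.0722×0.03560 ≈ 0.29361
Lighter = 0.30829, Darker = 0.29361
Ratio = (L_lighter + 0.05) / (L_darker + 0.05)
Ratio = (0.30829 + 0.05) / (0.29361 + 0.05) = 0.35829 / 0.34361 ≈ 1.0427
Ratio ≈ 1.04:1


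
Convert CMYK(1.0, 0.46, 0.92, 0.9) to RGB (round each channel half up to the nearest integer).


R = 255 × (1-C) × (1-K) = 255 × 0.00 × 0.10 = 0
G = 255 × (1-M) × (1-K) = 255 × 0.54 × 0.10 = 13.77 → 14
B = 255 × (1-Y) × (1-K) = 255 × 0.08 × 0.10 = 2.04 → 2
= RGB(0, 14, 2)


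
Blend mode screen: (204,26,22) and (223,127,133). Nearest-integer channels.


Screen: C = 255 - (255-A)×(255-B)/255, rounded to nearest integer
R: 255 - (255-204)×(255-223)/255 = 255 - 1632/255 ≈ 255 - 6.400 = 248.600 → 249
G: 255 - (255-26)×(255-127)/255 = 255 - 29312/255 ≈ 255 - 114.949 = 140.051 → 140
B: 255 - (255-22)×(255-133)/255 = 255 - 28426/255 ≈ 255 - 111.475 = 143.525 → 144
= RGB(249, 140, 144)


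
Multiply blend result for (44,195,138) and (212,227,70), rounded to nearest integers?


Multiply: C = A×B/255, rounded to nearest integer
R: 44×212/255 = 9328/255 ≈ 36.580 → 37
G: 195×227/255 = 44265/255 ≈ 173.588 → 174
B: 138×70/255 = 9660/255 ≈ 37.882 → 38
= RGB(37, 174, 38)


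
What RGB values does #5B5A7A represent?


5B → 91 (R)
5A → 90 (G)
7A → 122 (B)
= RGB(91, 90, 122)


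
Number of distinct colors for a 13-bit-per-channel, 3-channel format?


Total bits = 13 bits/channel × 3 channels = 39 bits
Distinct colors = 2^39
= 549,755,813,888 colors


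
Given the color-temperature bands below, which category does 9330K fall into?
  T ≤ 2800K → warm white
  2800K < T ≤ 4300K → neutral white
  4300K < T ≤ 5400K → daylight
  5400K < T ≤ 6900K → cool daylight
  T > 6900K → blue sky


Temperature: 9330K
9330K > 6900K → blue sky
Classification: blue sky


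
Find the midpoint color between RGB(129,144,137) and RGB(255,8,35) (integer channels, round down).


Midpoint: each channel = ⌊(C₁+C₂)/2⌋
R: ⌊(129+255)/2⌋ = 192
G: ⌊(144+8)/2⌋ = 76
B: ⌊(137+35)/2⌋ = 86
= RGB(192, 76, 86)


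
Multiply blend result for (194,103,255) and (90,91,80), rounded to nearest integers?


Multiply: C = A×B/255, rounded to nearest integer
R: 194×90/255 = 17460/255 ≈ 68.471 → 68
G: 103×91/255 = 9373/255 ≈ 36.757 → 37
B: 255×80/255 = 20400/255 ≈ 80.000 → 80
= RGB(68, 37, 80)


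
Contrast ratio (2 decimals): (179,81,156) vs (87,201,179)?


Linearize each sRGB channel c=v/255: c/12.92 if c ≤ 0.04045 else ((c+0.055)/1.055)^2.4
L = 0.2126×R_lin + 0.7152×G_lin + 0.0722×B_lin
Color 1 (179,81,156):
  R=179: 179/255≈0.7020 > 0.04045 → ((0.7020+0.055)/1.055)^2.4 ≈ 0.45079
  G=81: 81/255≈0.3176 > 0.04045 → ((0.3176+0.055)/1.055)^2.4 ≈ 0.08228
  B=156: 156/255≈0.6118 > 0.04045 → ((0.6118+0.055)/1.055)^2.4 ≈ 0.33245
  L1 = 0.2126×0.45079 + 0.7152×0.08228 + 0.0722×0.33245 ≈ 0.17869
Color 2 (87,201,179):
  R=87: 87/255≈0.3412 > 0.04045 → ((0.3412+0.055)/1.055)^2.4 ≈ 0.09531
  G=201: 201/255≈0.7882 > 0.04045 → ((0.7882+0.055)/1.055)^2.4 ≈ 0.58408
  B=179: 179/255≈0.7020 > 0.04045 → ((0.7020+0.055)/1.055)^2.4 ≈ 0.45079
  L2 = 0.2126×0.09531 + 0.7152×0.58408 + 0.0722×0.45079 ≈ 0.47054
Lighter = 0.47054, Darker = 0.17869
Ratio = (L_lighter + 0.05) / (L_darker + 0.05)
Ratio = (0.47054 + 0.05) / (0.17869 + 0.05) = 0.52054 / 0.22869 ≈ 2.2762
Ratio ≈ 2.28:1


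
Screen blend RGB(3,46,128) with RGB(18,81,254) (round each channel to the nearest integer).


Screen: C = 255 - (255-A)×(255-B)/255, rounded to nearest integer
R: 255 - (255-3)×(255-18)/255 = 255 - 59724/255 ≈ 255 - 234.212 = 20.788 → 21
G: 255 - (255-46)×(255-81)/255 = 255 - 36366/255 ≈ 255 - 142.612 = 112.388 → 112
B: 255 - (255-128)×(255-254)/255 = 255 - 127/255 ≈ 255 - 0.498 = 254.502 → 255
= RGB(21, 112, 255)


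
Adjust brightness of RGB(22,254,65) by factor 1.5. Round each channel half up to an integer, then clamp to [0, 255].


Multiply each channel by 1.5, round half up, clamp to [0, 255]
R: 22×1.5 = 33
G: 254×1.5 = 381 → clamp → 255
B: 65×1.5 = 97.5 → round → 98
= RGB(33, 255, 98)


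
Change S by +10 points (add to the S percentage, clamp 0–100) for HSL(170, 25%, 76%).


Original S = 25%
Adjustment = +10 percentage points
New S = 25 + (10) = 35
Clamp to [0, 100] → 35
= HSL(170°, 35%, 76%)


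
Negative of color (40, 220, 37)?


Invert: (255-R, 255-G, 255-B)
R: 255-40 = 215
G: 255-220 = 35
B: 255-37 = 218
= RGB(215, 35, 218)


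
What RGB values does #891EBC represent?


89 → 137 (R)
1E → 30 (G)
BC → 188 (B)
= RGB(137, 30, 188)


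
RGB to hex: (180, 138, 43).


R = 180 → B4 (hex)
G = 138 → 8A (hex)
B = 43 → 2B (hex)
Hex = #B48A2B


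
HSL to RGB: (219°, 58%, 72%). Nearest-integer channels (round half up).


H=219°, S=0.58, L=0.72
C = (1-|2L-1|)×S = (1-|0.44|)×0.58 = 0.3248
H' = H/60 = 219/60 ≈ 3.6500; X = C×(1-|H' mod 2 - 1|) = 0.11368
m = L - C/2 = 0.72 - 0.1624 = 0.5576
Sector ⌊H'⌋ = 3 → (R',G',B') = (0.0, 0.11368, 0.3248)
RGB = ((R'+m)×255, (G'+m)×255, (B'+m)×255) = (142.188, 171.1764, 225.012)
Round half up → RGB(142, 171, 225)


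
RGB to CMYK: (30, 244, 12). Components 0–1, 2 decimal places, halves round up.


R'=30/255≈0.1176, G'=244/255≈0.9569, B'=12/255≈0.0471
K = 1 - max(R',G',B') = 1 - 244/255 = 11/255 = 0.04313… → 0.04
(1-R'-K)/(1-K) simplifies to (max-R)/max with max = 244:
C = (244-30)/244 = 214/244 = 0.87704… → 0.88
M = (244-244)/244 = 0/244 = 0 → 0.00
Y = (244-12)/244 = 232/244 = 0.95081… → 0.95
= CMYK(0.88, 0.00, 0.95, 0.04)


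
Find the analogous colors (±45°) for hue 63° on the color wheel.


Base hue: 63°
Left analog: (63 - 45) mod 360 = 18°
Right analog: (63 + 45) mod 360 = 108°
Analogous hues = 18° and 108°


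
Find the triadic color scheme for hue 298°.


Triadic: equally spaced at 120° intervals
H1 = 298°
H2 = (298 + 120) mod 360 = 58°
H3 = (298 + 240) mod 360 = 178°
Triadic = 298°, 58°, 178°


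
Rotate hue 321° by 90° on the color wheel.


New hue = (H + rotation) mod 360
New hue = (321 + 90) mod 360
= 411 mod 360
= 51°


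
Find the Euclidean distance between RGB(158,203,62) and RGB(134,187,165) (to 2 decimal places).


d = √[(R₁-R₂)² + (G₁-G₂)² + (B₁-B₂)²]
d = √[(158-134)² + (203-187)² + (62-165)²]
d = √[576 + 256 + 10609]
d = √11441
d ≈ 106.96


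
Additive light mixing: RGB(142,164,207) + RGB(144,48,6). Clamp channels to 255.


Additive: each channel = min(255, C₁+C₂)
R: 142+144 = 286 → 255
G: 164+48 = 212 → 212
B: 207+6 = 213 → 213
= RGB(255, 212, 213)


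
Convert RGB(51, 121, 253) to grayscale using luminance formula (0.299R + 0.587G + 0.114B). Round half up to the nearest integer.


Gray = 0.299×R + 0.587×G + 0.114×B
Gray = 0.299×51 + 0.587×121 + 0.114×253
Gray = 15.249 + 71.027 + 28.842
Gray = 115.118 → round half up → 115
Gray = 115


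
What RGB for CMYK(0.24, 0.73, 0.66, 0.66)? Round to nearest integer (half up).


R = 255 × (1-C) × (1-K) = 255 × 0.76 × 0.34 = 65.892 → 66
G = 255 × (1-M) × (1-K) = 255 × 0.27 × 0.34 = 23.409 → 23
B = 255 × (1-Y) × (1-K) = 255 × 0.34 × 0.34 = 29.478 → 29
= RGB(66, 23, 29)


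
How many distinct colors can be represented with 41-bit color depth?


Colors = 2^bits = 2^41
= 2,199,023,255,552 colors


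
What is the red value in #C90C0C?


Color: #C90C0C
R = C9 = 201
G = 0C = 12
B = 0C = 12
Red = 201


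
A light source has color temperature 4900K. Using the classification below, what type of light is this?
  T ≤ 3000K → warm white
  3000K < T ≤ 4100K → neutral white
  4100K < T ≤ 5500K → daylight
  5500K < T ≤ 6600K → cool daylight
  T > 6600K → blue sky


Temperature: 4900K
4100K < 4900K ≤ 5500K → daylight
Classification: daylight


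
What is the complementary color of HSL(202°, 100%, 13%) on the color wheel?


Complement = opposite side of color wheel = hue + 180°
H' = (202 + 180) mod 360 = 22°
S and L unchanged.
= HSL(22°, 100%, 13%)


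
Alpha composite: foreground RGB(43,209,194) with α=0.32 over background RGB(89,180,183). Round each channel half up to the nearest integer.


C = α×F + (1-α)×B, with 1-α = 0.68
R: 0.32×43 + 0.68×89 = 13.76 + 60.52 = 74.28 → 74
G: 0.32×209 + 0.68×180 = 66.88 + 122.40 = 189.28 → 189
B: 0.32×194 + 0.68×183 = 62.08 + 124.44 = 186.52 → 187
= RGB(74, 189, 187)


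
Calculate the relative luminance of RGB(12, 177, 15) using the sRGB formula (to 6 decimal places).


Linearize each channel (sRGB transfer function): c = v/255; c_lin = c/12.92 if c ≤ 0.04045, else ((c+0.055)/1.055)^2.4
  R: 12/255 ≈ 0.047059 > 0.04045 → ((0.047059+0.055)/1.055)^2.4 ≈ 0.003677
  G: 177/255 ≈ 0.694118 > 0.04045 → ((0.694118+0.055)/1.055)^2.4 ≈ 0.439657
  B: 15/255 ≈ 0.058824 > 0.04045 → ((0.058824+0.055)/1.055)^2.4 ≈ 0.004777
R_lin = 0.003677, G_lin = 0.439657, B_lin = 0.004777
L = 0.2126×R + 0.7152×G + 0.0722×B
L = 0.2126×0.003677 + 0.7152×0.439657 + 0.0722×0.004777
L ≈ 0.315569


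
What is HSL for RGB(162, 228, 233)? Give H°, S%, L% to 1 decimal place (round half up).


Normalize: R'=162/255≈0.6353, G'=228/255≈0.8941, B'=233/255≈0.9137
Max=233/255, Min=162/255, Δ=Max-Min=71/255
L = (Max+Min)/2 = (233+162)/510 = 395/510 = 0.77450… → L = 77.5%
L > 0.5 → S = Δ/(2-Max-Min) = 71/(510-233-162) = 71/115 = 0.61739… → S = 61.7%
(the 1/255 factors cancel in S and H, so raw channel differences can be used)
Max is B' → H = 60 × ((R-G)/Δ + 4) = 60 × ((162-228)/71 + 4)
  -66/71 + 4 = -0.9295… + 4 = 3.0704…
  H = 60 × 3.0704… = 184.225…° → H = 184.2°
= HSL(184.2°, 61.7%, 77.5%)


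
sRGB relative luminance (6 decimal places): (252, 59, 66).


Linearize each channel (sRGB transfer function): c = v/255; c_lin = c/12.92 if c ≤ 0.04045, else ((c+0.055)/1.055)^2.4
  R: 252/255 ≈ 0.988235 > 0.04045 → ((0.988235+0.055)/1.055)^2.4 ≈ 0.973445
  G: 59/255 ≈ 0.231373 > 0.04045 → ((0.231373+0.055)/1.055)^2.4 ≈ 0.043735
  B: 66/255 ≈ 0.258824 > 0.04045 → ((0.258824+0.055)/1.055)^2.4 ≈ 0.054480
R_lin = 0.973445, G_lin = 0.043735, B_lin = 0.054480
L = 0.2126×R + 0.7152×G + 0.0722×B
L = 0.2126×0.973445 + 0.7152×0.043735 + 0.0722×0.054480
L ≈ 0.242167


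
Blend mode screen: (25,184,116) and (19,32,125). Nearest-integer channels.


Screen: C = 255 - (255-A)×(255-B)/255, rounded to nearest integer
R: 255 - (255-25)×(255-19)/255 = 255 - 54280/255 ≈ 255 - 212.863 = 42.137 → 42
G: 255 - (255-184)×(255-32)/255 = 255 - 15833/255 ≈ 255 - 62.090 = 192.910 → 193
B: 255 - (255-116)×(255-125)/255 = 255 - 18070/255 ≈ 255 - 70.863 = 184.137 → 184
= RGB(42, 193, 184)


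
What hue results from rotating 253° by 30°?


New hue = (H + rotation) mod 360
New hue = (253 + 30) mod 360
= 283 mod 360
= 283°


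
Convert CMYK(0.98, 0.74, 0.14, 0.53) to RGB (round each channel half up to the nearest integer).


R = 255 × (1-C) × (1-K) = 255 × 0.02 × 0.47 = 2.397 → 2
G = 255 × (1-M) × (1-K) = 255 × 0.26 × 0.47 = 31.161 → 31
B = 255 × (1-Y) × (1-K) = 255 × 0.86 × 0.47 = 103.071 → 103
= RGB(2, 31, 103)


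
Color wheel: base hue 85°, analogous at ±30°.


Base hue: 85°
Left analog: (85 - 30) mod 360 = 55°
Right analog: (85 + 30) mod 360 = 115°
Analogous hues = 55° and 115°


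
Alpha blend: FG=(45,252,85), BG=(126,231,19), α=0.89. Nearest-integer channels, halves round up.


C = α×F + (1-α)×B, with 1-α = 0.11
R: 0.89×45 + 0.11×126 = 40.05 + 13.86 = 53.91 → 54
G: 0.89×252 + 0.11×231 = 224.28 + 25.41 = 249.69 → 250
B: 0.89×85 + 0.11×19 = 75.65 + 2.09 = 77.74 → 78
= RGB(54, 250, 78)


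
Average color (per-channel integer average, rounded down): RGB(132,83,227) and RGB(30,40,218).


Midpoint: each channel = ⌊(C₁+C₂)/2⌋
R: ⌊(132+30)/2⌋ = 81
G: ⌊(83+40)/2⌋ = 61
B: ⌊(227+218)/2⌋ = 222
= RGB(81, 61, 222)


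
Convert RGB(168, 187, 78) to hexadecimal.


R = 168 → A8 (hex)
G = 187 → BB (hex)
B = 78 → 4E (hex)
Hex = #A8BB4E


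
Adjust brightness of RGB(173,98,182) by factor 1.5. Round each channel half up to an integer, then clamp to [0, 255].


Multiply each channel by 1.5, round half up, clamp to [0, 255]
R: 173×1.5 = 259.5 → round → 260 → clamp → 255
G: 98×1.5 = 147
B: 182×1.5 = 273 → clamp → 255
= RGB(255, 147, 255)


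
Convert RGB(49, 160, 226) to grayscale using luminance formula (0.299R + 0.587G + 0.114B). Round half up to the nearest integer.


Gray = 0.299×R + 0.587×G + 0.114×B
Gray = 0.299×49 + 0.587×160 + 0.114×226
Gray = 14.651 + 93.920 + 25.764
Gray = 134.335 → round half up → 134
Gray = 134


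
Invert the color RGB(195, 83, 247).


Invert: (255-R, 255-G, 255-B)
R: 255-195 = 60
G: 255-83 = 172
B: 255-247 = 8
= RGB(60, 172, 8)


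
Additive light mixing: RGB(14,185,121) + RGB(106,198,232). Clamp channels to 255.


Additive: each channel = min(255, C₁+C₂)
R: 14+106 = 120 → 120
G: 185+198 = 383 → 255
B: 121+232 = 353 → 255
= RGB(120, 255, 255)


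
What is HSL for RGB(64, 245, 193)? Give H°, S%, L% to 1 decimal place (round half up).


Normalize: R'=64/255≈0.2510, G'=245/255≈0.9608, B'=193/255≈0.7569
Max=245/255, Min=64/255, Δ=Max-Min=181/255
L = (Max+Min)/2 = (245+64)/510 = 309/510 = 0.60588… → L = 60.6%
L > 0.5 → S = Δ/(2-Max-Min) = 181/(510-245-64) = 181/201 = 0.90049… → S = 90.0%
(the 1/255 factors cancel in S and H, so raw channel differences can be used)
Max is G' → H = 60 × ((B-R)/Δ + 2) = 60 × ((193-64)/181 + 2)
  129/181 + 2 = 0.7127… + 2 = 2.7127…
  H = 60 × 2.7127… = 162.762…° → H = 162.8°
= HSL(162.8°, 90.0%, 60.6%)
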